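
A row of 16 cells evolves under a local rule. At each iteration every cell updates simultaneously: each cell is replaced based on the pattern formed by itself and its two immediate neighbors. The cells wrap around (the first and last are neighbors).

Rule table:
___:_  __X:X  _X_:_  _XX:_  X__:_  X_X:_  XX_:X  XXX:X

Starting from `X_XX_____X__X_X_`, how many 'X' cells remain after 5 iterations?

___X____X__X____
__X____X__X_____
_X____X__X______
X____X__X_______
____X__X_______X
count of X: 3

3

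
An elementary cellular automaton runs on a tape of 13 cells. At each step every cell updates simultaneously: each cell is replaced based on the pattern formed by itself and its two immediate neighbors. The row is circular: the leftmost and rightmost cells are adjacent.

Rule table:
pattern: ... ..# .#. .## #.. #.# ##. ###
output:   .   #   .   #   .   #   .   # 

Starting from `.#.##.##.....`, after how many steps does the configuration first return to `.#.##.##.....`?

#.##.##......
.##.##......#
##.##......#.
#.##......#.#
.##......#.##
##......#.##.
#......#.##.#
......#.##.##
.....#.##.##.
....#.##.##..
...#.##.##...
..#.##.##....
.#.##.##.....

13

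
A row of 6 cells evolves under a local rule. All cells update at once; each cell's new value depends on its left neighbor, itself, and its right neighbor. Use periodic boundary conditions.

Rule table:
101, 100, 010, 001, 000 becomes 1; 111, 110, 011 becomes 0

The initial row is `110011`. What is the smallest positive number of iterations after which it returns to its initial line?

2

001100
110011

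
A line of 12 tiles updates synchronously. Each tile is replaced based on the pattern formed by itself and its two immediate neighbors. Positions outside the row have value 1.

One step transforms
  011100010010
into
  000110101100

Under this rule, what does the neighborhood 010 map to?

At position 7 the neighborhood is 010; the next row has 0 there.

0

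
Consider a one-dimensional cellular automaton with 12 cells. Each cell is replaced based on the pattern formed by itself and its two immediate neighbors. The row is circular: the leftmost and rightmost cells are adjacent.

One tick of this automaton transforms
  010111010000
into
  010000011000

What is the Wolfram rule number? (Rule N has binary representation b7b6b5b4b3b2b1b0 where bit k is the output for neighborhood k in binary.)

20

position 4: 111 → 0  (bit 7 = 0)
position 5: 110 → 0  (bit 6 = 0)
position 2: 101 → 0  (bit 5 = 0)
position 8: 100 → 1  (bit 4 = 1)
position 3: 011 → 0  (bit 3 = 0)
position 1: 010 → 1  (bit 2 = 1)
position 0: 001 → 0  (bit 1 = 0)
position 9: 000 → 0  (bit 0 = 0)
bits b7..b0 = 00010100 = 20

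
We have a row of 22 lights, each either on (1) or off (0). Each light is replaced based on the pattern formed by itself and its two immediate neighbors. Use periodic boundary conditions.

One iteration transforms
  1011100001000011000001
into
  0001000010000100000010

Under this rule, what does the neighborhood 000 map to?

0

At position 6 the neighborhood is 000; the next row has 0 there.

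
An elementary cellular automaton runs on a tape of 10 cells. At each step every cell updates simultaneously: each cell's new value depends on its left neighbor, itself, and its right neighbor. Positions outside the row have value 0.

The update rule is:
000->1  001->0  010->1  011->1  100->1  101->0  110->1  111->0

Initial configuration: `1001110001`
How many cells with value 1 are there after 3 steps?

1101011101
1101010101
1101010101
count of 1: 6

6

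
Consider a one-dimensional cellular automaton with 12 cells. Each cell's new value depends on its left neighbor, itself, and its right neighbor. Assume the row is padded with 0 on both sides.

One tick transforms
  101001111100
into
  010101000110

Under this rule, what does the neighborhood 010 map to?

0

At position 0 the neighborhood is 010; the next row has 0 there.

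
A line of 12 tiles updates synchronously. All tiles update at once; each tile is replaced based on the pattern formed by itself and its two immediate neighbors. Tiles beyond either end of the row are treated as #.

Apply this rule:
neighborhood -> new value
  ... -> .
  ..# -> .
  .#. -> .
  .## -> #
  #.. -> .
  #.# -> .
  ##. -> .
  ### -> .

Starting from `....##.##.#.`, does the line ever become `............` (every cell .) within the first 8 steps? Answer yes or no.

yes

step 1: ....#..#....
step 2: ............
all cells are . at step 2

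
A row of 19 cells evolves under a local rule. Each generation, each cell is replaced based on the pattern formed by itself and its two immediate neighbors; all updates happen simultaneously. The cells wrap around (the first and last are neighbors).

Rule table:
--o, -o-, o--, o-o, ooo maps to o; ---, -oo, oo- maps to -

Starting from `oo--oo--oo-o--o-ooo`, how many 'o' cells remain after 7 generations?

13

generation 1: o-oo--oo--oooooo-oo
generation 2: -o--oo--oo-oooo-o-o
generation 3: oooo--oo--o-oo-oooo
generation 4: ooo-oo--oooo--o-ooo
generation 5: oo-o--oo-oo-oooo-oo
generation 6: o-oooo--o--o-oo-o-o
generation 7: -o-oo-ooooooo--ooo-
count of o: 13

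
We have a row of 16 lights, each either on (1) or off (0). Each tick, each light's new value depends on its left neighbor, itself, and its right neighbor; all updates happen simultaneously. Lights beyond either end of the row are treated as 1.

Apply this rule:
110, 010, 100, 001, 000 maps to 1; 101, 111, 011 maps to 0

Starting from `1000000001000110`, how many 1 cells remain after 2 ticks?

2

1111111111111010
0000000000001010
count of 1: 2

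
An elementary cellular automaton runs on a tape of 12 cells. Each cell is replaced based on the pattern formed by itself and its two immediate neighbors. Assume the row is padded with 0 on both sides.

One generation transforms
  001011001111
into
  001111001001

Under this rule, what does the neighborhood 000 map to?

At position 0 the neighborhood is 000; the next row has 0 there.

0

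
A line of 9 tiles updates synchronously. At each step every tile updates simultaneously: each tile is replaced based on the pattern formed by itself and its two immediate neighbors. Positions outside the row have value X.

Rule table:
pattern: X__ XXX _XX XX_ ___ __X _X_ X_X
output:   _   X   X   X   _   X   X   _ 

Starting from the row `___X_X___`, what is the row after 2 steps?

_XXX_X_XX

step 1: __XX_X__X
step 2: _XXX_X_XX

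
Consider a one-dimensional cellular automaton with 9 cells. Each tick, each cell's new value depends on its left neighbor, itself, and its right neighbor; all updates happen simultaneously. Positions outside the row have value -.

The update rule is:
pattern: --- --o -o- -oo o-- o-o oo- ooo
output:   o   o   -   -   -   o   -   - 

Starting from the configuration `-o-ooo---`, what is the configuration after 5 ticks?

o-o----oo
-o--ooo--
o--o----o
--o--ooo-
oo--o----

oo--o----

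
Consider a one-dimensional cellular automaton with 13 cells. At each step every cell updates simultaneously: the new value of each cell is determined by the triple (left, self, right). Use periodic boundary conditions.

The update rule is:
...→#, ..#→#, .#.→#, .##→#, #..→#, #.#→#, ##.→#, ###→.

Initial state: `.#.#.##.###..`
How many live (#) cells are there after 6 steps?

3

#########.###
........###..
#########.###  (repeats step 1; period 2)
step 6: ........###..
count of #: 3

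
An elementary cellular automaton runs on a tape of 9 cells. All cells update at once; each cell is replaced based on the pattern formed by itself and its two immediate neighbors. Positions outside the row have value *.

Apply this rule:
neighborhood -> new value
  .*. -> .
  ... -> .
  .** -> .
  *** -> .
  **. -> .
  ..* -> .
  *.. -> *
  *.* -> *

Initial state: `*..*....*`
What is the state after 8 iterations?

*.*.*.*.*

iteration 1: .*..*....
iteration 2: *.*..*...
iteration 3: .*.*..*..
iteration 4: *.*.*..*.
iteration 5: .*.*.*..*
iteration 6: *.*.*.*..
iteration 7: .*.*.*.*.
iteration 8: *.*.*.*.*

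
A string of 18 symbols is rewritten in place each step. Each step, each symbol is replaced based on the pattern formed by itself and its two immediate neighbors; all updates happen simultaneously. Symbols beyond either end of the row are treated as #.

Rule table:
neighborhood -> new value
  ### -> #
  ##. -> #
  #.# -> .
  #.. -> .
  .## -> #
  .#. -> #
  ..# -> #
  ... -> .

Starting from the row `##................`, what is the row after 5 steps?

##...........#####

##...............#
##..............##
##.............###
##............####
##...........#####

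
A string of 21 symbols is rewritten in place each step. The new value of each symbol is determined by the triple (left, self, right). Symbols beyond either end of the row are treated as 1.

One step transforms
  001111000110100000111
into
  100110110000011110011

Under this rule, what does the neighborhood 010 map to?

0

At position 12 the neighborhood is 010; the next row has 0 there.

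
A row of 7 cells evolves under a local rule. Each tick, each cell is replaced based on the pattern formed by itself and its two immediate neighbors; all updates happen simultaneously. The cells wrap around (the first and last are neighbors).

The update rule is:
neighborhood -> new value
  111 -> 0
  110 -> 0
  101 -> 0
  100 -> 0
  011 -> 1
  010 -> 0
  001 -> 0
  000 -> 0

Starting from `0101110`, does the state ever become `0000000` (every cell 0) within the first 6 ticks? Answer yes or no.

tick 1: 0001000
tick 2: 0000000
all cells are 0 at tick 2

yes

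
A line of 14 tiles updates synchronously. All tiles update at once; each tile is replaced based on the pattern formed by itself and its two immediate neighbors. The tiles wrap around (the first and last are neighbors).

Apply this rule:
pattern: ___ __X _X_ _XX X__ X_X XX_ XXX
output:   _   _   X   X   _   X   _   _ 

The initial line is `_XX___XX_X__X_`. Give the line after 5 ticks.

_X____X_XX__X_
_X____XXX___X_
_X____X_____X_
_X____X_____X_  (fixed point — unchanged through tick 5)

_X____X_____X_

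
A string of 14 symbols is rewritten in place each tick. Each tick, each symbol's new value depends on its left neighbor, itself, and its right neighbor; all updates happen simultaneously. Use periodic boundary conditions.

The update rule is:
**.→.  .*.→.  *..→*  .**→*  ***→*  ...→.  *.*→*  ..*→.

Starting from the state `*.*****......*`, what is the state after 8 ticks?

*.*.*.*.*.*.*.

.*****.*.....*
*****.*.*.....
****.*.*.*....
***.*.*.*.*...
**.*.*.*.*.*..
*.*.*.*.*.*.*.
.*.*.*.*.*.*.*
*.*.*.*.*.*.*.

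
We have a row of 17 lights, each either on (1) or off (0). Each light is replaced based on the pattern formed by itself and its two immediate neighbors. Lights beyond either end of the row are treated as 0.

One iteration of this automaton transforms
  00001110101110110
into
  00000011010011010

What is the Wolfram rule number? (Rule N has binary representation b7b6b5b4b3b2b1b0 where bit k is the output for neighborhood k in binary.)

96

position 5: 111 → 0  (bit 7 = 0)
position 6: 110 → 1  (bit 6 = 1)
position 7: 101 → 1  (bit 5 = 1)
position 16: 100 → 0  (bit 4 = 0)
position 4: 011 → 0  (bit 3 = 0)
position 8: 010 → 0  (bit 2 = 0)
position 3: 001 → 0  (bit 1 = 0)
position 0: 000 → 0  (bit 0 = 0)
bits b7..b0 = 01100000 = 96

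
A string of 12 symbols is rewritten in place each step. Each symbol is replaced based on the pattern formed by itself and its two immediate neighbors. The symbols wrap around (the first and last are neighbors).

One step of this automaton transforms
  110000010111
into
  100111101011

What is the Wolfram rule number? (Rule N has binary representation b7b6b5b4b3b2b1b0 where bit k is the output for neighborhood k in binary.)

position 0: 111 → 1  (bit 7 = 1)
position 1: 110 → 0  (bit 6 = 0)
position 8: 101 → 1  (bit 5 = 1)
position 2: 100 → 0  (bit 4 = 0)
position 9: 011 → 0  (bit 3 = 0)
position 7: 010 → 0  (bit 2 = 0)
position 6: 001 → 1  (bit 1 = 1)
position 3: 000 → 1  (bit 0 = 1)
bits b7..b0 = 10100011 = 163

163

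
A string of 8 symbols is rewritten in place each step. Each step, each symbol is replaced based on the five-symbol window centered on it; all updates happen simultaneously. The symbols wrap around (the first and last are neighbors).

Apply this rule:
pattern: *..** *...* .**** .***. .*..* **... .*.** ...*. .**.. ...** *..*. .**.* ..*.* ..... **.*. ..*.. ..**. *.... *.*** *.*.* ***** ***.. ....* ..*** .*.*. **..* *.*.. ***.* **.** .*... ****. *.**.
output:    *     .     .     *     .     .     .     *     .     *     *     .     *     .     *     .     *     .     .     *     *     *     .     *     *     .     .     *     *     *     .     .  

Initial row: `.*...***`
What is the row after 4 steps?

*.*.****
***...*.
.**..**.
**..**..

**..**..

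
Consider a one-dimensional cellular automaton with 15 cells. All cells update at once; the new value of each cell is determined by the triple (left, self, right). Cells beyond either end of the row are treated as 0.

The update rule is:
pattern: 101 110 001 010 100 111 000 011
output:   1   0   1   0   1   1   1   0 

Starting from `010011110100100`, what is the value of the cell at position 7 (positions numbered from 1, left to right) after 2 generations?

generation 1: 101101101011011
generation 2: 010010010100100
position 7 holds 0

0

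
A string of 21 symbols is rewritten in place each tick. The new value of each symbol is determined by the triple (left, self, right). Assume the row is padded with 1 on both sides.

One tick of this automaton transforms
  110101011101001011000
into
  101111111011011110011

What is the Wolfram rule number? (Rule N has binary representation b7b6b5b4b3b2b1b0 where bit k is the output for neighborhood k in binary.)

175

position 0: 111 → 1  (bit 7 = 1)
position 1: 110 → 0  (bit 6 = 0)
position 2: 101 → 1  (bit 5 = 1)
position 12: 100 → 0  (bit 4 = 0)
position 7: 011 → 1  (bit 3 = 1)
position 3: 010 → 1  (bit 2 = 1)
position 13: 001 → 1  (bit 1 = 1)
position 19: 000 → 1  (bit 0 = 1)
bits b7..b0 = 10101111 = 175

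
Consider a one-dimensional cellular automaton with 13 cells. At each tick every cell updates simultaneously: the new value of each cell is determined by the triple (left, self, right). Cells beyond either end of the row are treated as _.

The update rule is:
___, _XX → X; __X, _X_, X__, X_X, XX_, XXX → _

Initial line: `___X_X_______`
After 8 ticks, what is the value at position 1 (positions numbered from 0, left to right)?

_

tick 1: XX_____XXXXXX
tick 2: X__XXX_X_____
tick 3: ___X_____XXXX
tick 4: XX___XXX_X___
tick 5: X__X_X_____XX
tick 6: _______XXX_X_
tick 7: XXXXXX_X_____
tick 8: X________XXXX
position 1 holds _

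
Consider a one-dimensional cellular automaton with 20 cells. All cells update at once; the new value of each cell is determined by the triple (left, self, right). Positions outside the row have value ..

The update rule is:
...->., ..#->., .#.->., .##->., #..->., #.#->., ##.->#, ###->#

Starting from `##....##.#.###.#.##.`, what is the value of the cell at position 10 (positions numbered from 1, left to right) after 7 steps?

.

.#.....#....##....#.
.............#......
....................
....................  (fixed point — unchanged through step 7)
position 10 holds .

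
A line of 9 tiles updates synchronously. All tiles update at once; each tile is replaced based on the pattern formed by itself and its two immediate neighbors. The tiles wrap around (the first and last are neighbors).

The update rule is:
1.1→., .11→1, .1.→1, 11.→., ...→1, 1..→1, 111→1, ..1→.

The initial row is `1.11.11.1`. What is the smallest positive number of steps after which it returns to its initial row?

..1..1..1
1.11.11.1

2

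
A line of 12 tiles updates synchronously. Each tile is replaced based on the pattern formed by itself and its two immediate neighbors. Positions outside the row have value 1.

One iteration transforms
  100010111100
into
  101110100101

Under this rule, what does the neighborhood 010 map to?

At position 4 the neighborhood is 010; the next row has 1 there.

1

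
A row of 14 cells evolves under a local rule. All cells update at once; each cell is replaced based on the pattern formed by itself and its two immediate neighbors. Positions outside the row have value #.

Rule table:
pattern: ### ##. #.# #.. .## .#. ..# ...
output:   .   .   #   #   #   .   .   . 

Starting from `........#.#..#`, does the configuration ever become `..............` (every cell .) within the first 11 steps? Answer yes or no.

#........#.#.#
.#........#.##
#.#........##.
.#.#.......#.#
#.#.#.......##
.#.#.#......#.
#.#.#.#......#
.#.#.#.#.....#
#.#.#.#.#....#
.#.#.#.#.#...#
#.#.#.#.#.#..#
step 11 is #.#.#.#.#.#..#, still not uniform .

no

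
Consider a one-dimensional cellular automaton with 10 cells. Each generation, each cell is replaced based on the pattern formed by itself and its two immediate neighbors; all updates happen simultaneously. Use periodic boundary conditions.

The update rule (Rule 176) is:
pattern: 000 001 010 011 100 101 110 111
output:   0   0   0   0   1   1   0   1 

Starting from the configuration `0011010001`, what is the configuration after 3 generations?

1000101000
0100010100
0010001010

0010001010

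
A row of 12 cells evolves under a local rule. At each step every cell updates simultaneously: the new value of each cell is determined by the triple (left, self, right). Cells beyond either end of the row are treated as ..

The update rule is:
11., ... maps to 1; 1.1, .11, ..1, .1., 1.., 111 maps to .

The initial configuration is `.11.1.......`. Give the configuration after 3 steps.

step 1: ..1...111111
step 2: 1...1......1
step 3: ..1...1111..

..1...1111..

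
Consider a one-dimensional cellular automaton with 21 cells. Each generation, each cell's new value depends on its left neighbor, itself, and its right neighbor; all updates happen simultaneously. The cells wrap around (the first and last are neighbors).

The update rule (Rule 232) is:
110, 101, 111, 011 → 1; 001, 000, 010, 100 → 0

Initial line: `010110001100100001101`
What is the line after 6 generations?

101110001100000001110
011110001100000001111
111110001100000001111
111110001100000001111  (fixed point — unchanged through generation 6)

111110001100000001111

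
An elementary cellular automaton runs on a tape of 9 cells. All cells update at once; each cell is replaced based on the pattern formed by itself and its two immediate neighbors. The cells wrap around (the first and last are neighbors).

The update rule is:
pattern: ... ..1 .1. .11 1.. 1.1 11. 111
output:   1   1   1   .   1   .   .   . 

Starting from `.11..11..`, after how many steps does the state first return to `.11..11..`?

step 1: 1..11..11
step 2: .11..11..

2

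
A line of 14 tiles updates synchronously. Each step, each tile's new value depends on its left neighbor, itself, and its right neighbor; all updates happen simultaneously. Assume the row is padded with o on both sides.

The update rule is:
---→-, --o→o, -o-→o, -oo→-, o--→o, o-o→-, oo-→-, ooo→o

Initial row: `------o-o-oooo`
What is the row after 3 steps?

step 1: o----oo-o--ooo
step 2: -o--o---ooo-oo
step 3: -ooooo-o-o---o

-ooooo-o-o---o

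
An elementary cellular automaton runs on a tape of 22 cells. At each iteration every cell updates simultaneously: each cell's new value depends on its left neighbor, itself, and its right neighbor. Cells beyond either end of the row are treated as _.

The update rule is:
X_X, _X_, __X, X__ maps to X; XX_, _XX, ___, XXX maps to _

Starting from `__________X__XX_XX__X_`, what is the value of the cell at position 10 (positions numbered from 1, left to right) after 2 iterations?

iteration 1: _________XXXX__X__XXXX
iteration 2: ________X____XXXXX____
position 10 holds _

_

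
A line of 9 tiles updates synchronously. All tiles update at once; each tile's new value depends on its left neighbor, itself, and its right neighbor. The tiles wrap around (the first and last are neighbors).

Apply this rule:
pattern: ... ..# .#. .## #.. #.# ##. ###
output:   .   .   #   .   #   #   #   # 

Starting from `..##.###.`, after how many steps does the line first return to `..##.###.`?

9

step 1: ...##.###
step 2: #...##.##
step 3: ##...##.#
step 4: ###...##.
step 5: .###...##
step 6: #.###...#
step 7: ##.###...
step 8: .##.###..
step 9: ..##.###.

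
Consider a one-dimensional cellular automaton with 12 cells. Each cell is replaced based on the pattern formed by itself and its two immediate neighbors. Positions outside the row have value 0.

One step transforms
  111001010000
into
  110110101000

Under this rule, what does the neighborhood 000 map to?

0

At position 9 the neighborhood is 000; the next row has 0 there.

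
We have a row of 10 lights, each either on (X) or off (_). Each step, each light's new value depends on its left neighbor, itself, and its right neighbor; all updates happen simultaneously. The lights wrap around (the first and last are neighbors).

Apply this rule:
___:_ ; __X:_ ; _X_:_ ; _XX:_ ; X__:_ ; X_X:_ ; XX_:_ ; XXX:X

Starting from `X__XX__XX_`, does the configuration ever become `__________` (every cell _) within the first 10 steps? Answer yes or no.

__________
all cells are _ at step 1

yes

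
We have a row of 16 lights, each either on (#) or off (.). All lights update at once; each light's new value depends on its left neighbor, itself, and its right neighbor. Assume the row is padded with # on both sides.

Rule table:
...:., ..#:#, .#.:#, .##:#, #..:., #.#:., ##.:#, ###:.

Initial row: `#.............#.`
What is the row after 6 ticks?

#............##.
#...........###.
#..........##.#.
#.........###.#.
#........##.#.#.
#.......###.#.#.

#.......###.#.#.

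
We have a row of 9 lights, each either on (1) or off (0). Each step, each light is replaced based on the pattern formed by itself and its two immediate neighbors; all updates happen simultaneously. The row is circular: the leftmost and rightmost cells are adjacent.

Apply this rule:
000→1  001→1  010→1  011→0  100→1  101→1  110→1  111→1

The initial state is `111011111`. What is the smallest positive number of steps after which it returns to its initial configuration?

step 1: 111101111
step 2: 111110111
step 3: 111111011
step 4: 111111101
step 5: 111111110
step 6: 011111111
step 7: 101111111
step 8: 110111111
step 9: 111011111

9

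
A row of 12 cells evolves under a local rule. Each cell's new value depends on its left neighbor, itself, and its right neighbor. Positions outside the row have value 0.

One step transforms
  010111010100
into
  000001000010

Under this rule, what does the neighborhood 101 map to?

At position 2 the neighborhood is 101; the next row has 0 there.

0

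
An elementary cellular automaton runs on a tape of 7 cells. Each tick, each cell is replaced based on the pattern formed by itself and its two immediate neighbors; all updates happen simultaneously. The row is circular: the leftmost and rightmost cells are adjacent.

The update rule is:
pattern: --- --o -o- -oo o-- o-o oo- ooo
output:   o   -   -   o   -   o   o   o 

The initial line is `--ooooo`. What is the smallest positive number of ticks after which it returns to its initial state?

1

--ooooo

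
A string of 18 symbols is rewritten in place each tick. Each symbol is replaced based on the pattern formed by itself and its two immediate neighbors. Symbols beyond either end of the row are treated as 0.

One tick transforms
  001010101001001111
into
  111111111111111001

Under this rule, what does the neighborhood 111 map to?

At position 15 the neighborhood is 111; the next row has 0 there.

0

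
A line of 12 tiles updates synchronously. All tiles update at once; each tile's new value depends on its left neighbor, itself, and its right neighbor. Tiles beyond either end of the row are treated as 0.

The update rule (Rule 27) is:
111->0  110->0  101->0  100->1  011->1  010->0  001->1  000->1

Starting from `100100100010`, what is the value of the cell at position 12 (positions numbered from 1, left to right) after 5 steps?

1

step 1: 011011011101
step 2: 110010010000
step 3: 101101101111
step 4: 001001001000
step 5: 110110110111
position 12 holds 1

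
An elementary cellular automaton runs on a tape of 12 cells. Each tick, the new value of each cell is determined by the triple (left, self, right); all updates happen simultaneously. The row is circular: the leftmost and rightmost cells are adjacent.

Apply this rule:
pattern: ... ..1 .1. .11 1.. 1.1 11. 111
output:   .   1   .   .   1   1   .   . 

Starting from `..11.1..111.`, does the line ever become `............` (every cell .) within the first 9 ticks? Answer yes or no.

no

tick 1: .1..1.11...1
tick 2: 1.11.1..1.1.
tick 3: .1..1.11.1.1
tick 4: 1.11.1..1.1.  (repeats tick 2; period 2)
tick 9: .1..1.11.1.1
tick 9 is .1..1.11.1.1, still not uniform .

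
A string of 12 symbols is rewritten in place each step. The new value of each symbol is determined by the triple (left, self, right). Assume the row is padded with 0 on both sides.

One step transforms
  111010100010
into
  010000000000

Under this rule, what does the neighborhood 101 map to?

At position 3 the neighborhood is 101; the next row has 0 there.

0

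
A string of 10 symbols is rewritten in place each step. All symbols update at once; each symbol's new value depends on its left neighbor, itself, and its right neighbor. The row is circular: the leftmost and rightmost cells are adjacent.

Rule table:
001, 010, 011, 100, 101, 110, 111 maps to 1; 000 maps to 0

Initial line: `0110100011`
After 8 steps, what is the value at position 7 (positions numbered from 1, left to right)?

1111110111
1111111111
1111111111  (fixed point — unchanged through step 8)
position 7 holds 1

1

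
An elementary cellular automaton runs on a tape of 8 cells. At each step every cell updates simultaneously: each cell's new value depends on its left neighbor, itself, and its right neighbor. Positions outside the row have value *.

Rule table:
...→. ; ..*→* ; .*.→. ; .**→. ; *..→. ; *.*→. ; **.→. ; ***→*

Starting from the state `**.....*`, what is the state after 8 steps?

..*..*..

*.....*.
.....*..
....*..*
...*..*.
..*..*..
.*..*..*
...*..*.  (repeats step 4; period 3)
step 8: ..*..*..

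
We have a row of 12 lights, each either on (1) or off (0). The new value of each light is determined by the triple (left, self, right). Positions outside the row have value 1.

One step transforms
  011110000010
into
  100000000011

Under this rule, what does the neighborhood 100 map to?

At position 5 the neighborhood is 100; the next row has 0 there.

0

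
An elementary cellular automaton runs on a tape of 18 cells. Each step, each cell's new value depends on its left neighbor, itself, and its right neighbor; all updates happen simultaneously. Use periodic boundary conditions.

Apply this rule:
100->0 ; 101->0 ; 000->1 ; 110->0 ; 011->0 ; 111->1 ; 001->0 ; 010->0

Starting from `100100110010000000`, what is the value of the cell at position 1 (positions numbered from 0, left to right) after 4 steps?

000000000000111110
111111111110011100
011111111100001000
001111111001100011
position 1 holds 0

0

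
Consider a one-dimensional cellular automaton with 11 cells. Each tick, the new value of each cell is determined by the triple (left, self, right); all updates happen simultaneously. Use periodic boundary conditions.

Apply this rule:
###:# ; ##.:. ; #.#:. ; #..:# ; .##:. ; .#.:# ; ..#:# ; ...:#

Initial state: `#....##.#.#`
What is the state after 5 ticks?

.####...#..

.####...#..
#.##.######
......#####
######.###.
.####...#..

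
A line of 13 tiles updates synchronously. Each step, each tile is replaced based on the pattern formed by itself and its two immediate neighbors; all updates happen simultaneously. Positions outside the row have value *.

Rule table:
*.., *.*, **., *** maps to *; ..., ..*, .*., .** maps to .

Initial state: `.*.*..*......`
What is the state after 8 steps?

*.*.*..*.....
**.*.*..*....
***.*.*..*...
****.*.*..*..
*****.*.*..*.
******.*.*..*
*******.*.*..
********.*.*.

********.*.*.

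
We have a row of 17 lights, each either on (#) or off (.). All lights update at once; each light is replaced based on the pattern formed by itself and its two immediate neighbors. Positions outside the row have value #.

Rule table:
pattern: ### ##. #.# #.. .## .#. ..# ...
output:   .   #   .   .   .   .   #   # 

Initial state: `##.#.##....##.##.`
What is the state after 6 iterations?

.#....#.###.#..#.
...###....#...#..
.##..#.###..##..#
..#.#....#.#.#.#.
.#....###........
...###..#.#######

...###..#.#######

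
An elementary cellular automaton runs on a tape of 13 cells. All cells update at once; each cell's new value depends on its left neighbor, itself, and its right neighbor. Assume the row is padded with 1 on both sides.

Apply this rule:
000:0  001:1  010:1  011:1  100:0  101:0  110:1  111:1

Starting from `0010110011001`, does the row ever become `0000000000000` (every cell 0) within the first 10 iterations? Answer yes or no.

no

iteration 1: 0110110111011
iteration 2: 0110110111011  (fixed point — unchanged through iteration 10)
iteration 10 is 0110110111011, still not uniform 0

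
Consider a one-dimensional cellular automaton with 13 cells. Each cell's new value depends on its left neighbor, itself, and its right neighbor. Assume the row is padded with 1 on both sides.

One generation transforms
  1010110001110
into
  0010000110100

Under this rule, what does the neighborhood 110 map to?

0

At position 0 the neighborhood is 110; the next row has 0 there.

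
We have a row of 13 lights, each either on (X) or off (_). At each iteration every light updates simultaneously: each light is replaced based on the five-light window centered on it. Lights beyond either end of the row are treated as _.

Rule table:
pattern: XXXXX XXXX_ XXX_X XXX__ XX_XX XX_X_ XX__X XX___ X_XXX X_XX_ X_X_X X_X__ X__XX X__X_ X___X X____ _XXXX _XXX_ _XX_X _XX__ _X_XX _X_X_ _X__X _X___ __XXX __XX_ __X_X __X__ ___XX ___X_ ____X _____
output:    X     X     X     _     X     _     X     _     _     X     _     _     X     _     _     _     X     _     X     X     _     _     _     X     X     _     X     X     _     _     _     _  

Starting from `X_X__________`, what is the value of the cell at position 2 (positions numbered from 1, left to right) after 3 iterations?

X__X_________
X__XX________
X_X_X________
position 2 holds _

_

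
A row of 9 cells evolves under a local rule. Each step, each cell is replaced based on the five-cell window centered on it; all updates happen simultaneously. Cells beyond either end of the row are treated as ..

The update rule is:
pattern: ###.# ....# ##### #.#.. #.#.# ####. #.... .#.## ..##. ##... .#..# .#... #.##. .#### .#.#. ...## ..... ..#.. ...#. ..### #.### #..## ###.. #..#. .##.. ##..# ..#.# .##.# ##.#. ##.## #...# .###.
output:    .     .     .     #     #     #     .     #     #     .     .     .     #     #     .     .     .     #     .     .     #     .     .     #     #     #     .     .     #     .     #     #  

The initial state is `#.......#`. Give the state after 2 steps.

#.......#

#.......#  (fixed point — unchanged through step 2)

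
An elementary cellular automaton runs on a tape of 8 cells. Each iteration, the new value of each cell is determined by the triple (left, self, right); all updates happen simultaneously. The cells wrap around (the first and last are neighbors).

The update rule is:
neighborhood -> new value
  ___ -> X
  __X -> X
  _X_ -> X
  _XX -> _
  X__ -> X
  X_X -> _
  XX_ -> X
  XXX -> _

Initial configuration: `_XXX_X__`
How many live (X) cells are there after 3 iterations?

5

X__X_XXX
XXXX____
___XXXXX
count of X: 5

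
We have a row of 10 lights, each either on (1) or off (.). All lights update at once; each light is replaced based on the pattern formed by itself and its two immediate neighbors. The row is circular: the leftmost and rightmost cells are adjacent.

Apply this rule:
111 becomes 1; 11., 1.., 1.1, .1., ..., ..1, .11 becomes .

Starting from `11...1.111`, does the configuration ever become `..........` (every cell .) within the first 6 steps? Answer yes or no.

1.......11
.........1
..........
all cells are . at step 3

yes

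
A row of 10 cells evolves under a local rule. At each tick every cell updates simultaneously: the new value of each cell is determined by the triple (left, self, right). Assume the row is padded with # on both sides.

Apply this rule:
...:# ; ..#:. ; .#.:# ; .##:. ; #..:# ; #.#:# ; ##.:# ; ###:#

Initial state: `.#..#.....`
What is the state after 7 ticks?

###.#####.
####.#####
#####.####
######.###
#######.##
########.#
#########.

#########.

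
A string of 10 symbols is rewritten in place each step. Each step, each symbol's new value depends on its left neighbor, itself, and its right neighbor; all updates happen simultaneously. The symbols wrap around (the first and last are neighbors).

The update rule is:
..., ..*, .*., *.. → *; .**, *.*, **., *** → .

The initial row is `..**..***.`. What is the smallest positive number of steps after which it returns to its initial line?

step 1: **..**...*
step 2: ..**..***.

2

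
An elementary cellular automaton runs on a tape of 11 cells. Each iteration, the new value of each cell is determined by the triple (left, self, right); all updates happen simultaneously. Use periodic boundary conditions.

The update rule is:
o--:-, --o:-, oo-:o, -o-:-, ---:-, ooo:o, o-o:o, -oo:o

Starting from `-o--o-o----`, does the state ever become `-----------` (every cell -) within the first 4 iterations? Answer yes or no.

-----o-----
-----------
all cells are - at iteration 2

yes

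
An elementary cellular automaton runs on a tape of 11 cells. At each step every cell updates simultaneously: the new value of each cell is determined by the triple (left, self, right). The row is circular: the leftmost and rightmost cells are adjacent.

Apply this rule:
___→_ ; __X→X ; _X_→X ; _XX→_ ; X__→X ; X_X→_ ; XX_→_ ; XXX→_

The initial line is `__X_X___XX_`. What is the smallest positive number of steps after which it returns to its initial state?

step 1: _XX_XX_X__X
step 2: _______XXXX
step 3: X_____X____
step 4: XX___XXX__X
step 5: __X_X___XX_

5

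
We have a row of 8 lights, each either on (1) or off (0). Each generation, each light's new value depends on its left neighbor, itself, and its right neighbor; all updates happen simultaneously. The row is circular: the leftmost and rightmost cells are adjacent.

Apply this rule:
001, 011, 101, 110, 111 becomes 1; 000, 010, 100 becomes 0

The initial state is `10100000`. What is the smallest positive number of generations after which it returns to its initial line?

8

generation 1: 01000001
generation 2: 10000010
generation 3: 00000101
generation 4: 00001010
generation 5: 00010100
generation 6: 00101000
generation 7: 01010000
generation 8: 10100000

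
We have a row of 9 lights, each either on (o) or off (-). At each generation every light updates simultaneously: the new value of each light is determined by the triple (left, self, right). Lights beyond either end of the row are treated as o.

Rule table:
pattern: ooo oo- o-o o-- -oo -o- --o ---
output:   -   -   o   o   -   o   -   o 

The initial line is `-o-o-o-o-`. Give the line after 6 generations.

ooooooooo
---------
oooooooo-
--------o
ooooooo--
-------o-

-------o-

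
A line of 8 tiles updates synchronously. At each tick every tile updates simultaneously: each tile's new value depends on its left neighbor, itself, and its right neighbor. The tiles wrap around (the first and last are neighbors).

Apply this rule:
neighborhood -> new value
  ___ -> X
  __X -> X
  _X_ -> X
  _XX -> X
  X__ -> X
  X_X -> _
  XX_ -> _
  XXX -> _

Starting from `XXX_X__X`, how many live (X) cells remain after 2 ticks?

tick 1: ____XXXX
tick 2: XXXXX___
count of X: 5

5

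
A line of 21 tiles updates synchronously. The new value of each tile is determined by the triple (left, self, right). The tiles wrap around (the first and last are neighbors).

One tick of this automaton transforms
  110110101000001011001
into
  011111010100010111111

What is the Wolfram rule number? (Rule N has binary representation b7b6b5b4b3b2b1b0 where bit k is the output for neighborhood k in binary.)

position 0: 111 → 0  (bit 7 = 0)
position 1: 110 → 1  (bit 6 = 1)
position 2: 101 → 1  (bit 5 = 1)
position 9: 100 → 1  (bit 4 = 1)
position 3: 011 → 1  (bit 3 = 1)
position 6: 010 → 0  (bit 2 = 0)
position 13: 001 → 1  (bit 1 = 1)
position 10: 000 → 0  (bit 0 = 0)
bits b7..b0 = 01111010 = 122

122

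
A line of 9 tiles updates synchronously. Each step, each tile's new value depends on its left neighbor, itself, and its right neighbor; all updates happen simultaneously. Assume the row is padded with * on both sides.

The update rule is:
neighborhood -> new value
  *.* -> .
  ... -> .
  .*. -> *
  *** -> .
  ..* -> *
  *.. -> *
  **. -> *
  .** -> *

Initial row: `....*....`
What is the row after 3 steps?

step 1: *..***..*
step 2: ****.****
step 3: ...*.*...

...*.*...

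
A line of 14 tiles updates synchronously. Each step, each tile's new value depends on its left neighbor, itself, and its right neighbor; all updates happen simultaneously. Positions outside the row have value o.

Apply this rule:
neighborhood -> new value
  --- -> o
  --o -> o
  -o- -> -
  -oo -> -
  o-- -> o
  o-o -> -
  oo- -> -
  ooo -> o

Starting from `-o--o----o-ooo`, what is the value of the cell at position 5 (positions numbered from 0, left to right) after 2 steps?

-

--oo-oooo---oo
oo----oo-ooo-o
position 5 holds -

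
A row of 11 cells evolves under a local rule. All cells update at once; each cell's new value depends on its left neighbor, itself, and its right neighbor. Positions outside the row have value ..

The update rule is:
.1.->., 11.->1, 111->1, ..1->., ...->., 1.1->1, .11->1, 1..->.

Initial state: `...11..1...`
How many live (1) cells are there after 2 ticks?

2

...11......
...11......
count of 1: 2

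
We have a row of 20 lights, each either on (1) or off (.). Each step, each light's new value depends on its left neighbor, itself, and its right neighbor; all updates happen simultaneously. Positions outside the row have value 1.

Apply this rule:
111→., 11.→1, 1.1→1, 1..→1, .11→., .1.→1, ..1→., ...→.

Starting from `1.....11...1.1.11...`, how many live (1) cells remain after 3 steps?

9

11.....11..1111.11..
.11.....11....11.11.
1.11.....11....11.11
count of 1: 9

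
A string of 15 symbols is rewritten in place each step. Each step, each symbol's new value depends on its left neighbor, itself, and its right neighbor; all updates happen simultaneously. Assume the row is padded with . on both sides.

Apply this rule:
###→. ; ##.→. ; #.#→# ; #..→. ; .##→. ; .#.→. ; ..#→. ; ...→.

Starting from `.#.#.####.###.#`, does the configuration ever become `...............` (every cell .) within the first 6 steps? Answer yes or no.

yes

..#.#....#...#.
...#...........
...............
all cells are . at step 3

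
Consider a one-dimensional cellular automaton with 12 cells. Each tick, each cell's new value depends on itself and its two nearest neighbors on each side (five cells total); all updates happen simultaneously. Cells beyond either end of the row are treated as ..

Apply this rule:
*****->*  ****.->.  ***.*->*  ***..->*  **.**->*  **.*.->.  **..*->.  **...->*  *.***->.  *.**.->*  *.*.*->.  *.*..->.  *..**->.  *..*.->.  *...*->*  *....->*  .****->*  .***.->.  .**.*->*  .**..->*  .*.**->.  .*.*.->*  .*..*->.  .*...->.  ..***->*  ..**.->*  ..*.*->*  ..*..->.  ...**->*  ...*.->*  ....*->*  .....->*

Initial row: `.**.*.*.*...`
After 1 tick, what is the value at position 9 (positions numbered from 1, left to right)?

tick 1: ***..*.*..**
position 9 holds .

.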